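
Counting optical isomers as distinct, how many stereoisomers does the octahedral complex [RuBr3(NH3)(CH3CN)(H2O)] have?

5

In an octahedral complex each vertex has one trans partner and four cis neighbours.
There are 4 geometric isomers: Br mer (3 arrangements); Br fac (chiral).
One of these lacks any improper symmetry element and so occurs as an enantiomeric pair, giving 4 + 1 = 5 stereoisomers in total.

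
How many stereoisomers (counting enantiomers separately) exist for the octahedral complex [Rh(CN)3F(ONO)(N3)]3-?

In an octahedral complex each vertex has one trans partner and four cis neighbours.
Working through the distinct placements yields 4 geometric isomers: CN mer (3 arrangements); CN fac (chiral).
One of these lacks any improper symmetry element and so occurs as an enantiomeric pair, giving 4 + 1 = 5 stereoisomers in total.

5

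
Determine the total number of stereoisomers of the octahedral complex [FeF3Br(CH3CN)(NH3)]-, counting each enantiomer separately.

The six octahedral sites form three mutually perpendicular trans pairs.
There are 4 geometric isomers: F mer (3 arrangements); F fac (chiral).
One of these lacks any improper symmetry element and so occurs as an enantiomeric pair, giving 4 + 1 = 5 stereoisomers in total.

5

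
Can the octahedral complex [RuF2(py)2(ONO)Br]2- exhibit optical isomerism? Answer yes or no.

yes

In an octahedral complex each vertex has one trans partner and four cis neighbours.
There are 6 geometric isomers: F cis, py trans; F cis, py cis (3 arrangements, 2 chiral); F trans, py trans; F trans, py cis.
Of these, 2 lack any improper symmetry element and so occur as enantiomeric pairs, giving 6 + 2 = 8 stereoisomers in total.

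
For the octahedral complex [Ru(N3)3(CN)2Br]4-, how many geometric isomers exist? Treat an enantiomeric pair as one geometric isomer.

In an octahedral complex each vertex has one trans partner and four cis neighbours.
There are 3 geometric isomers: N3 mer, CN cis; N3 mer, CN trans; N3 fac, CN cis.

3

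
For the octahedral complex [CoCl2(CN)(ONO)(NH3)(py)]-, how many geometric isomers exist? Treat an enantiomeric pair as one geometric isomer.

Placing the ligands in turn and identifying arrangements related by rotation or reflection leaves 9 distinct geometric isomers.

9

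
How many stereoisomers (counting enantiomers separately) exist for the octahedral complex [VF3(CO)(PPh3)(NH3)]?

The six octahedral sites form three mutually perpendicular trans pairs.
The distinct arrangements are (4 in all): F mer (3 arrangements); F fac (chiral).
One of these lacks any improper symmetry element and so occurs as an enantiomeric pair, giving 4 + 1 = 5 stereoisomers in total.

5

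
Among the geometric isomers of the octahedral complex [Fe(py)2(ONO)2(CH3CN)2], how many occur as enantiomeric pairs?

1

The six octahedral sites form three mutually perpendicular trans pairs.
The distinct arrangements are (5 in all): py trans, ONO trans, CH3CN trans; py cis, ONO cis, CH3CN trans; py trans, ONO cis, CH3CN cis; py cis, ONO cis, CH3CN cis (chiral); py cis, ONO trans, CH3CN cis.
One of these lacks any improper symmetry element and so occurs as an enantiomeric pair, giving 5 + 1 = 6 stereoisomers in total.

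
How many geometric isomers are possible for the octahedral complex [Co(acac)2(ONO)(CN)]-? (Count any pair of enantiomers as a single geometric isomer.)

2

In an octahedral complex each vertex has one trans partner and four cis neighbours.
Each acac is bidentate and must span two cis positions.
Working through the distinct placements yields 2 geometric isomers: ONO and CN mutually trans; ONO and CN mutually cis (chiral).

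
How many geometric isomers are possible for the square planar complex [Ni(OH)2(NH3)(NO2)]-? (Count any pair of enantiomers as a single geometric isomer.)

A square has two trans pairs of vertices; adjacent vertices are cis.
Systematic placement gives 2 geometric isomers: OH cis; OH trans.

2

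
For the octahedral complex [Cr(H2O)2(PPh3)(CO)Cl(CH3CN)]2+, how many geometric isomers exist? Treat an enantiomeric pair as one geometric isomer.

9

The six octahedral sites form three mutually perpendicular trans pairs.
Placing the ligands in turn and identifying arrangements related by rotation or reflection leaves 9 distinct geometric isomers.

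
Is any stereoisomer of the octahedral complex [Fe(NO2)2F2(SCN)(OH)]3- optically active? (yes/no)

yes

An octahedron has six vertices in three trans pairs; every non-trans pair is cis.
There are 6 geometric isomers: NO2 trans, F trans; NO2 cis, F trans; NO2 cis, F cis (3 arrangements, 2 chiral); NO2 trans, F cis.
Of these, 2 lack any improper symmetry element and so occur as enantiomeric pairs, giving 6 + 2 = 8 stereoisomers in total.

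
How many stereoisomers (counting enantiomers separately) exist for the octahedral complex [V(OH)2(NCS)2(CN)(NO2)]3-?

The distinct arrangements are (6 in all): OH trans, NCS cis; OH cis, NCS cis (3 arrangements, 2 chiral); OH trans, NCS trans; OH cis, NCS trans.
Of these, 2 lack any improper symmetry element and so occur as enantiomeric pairs, giving 6 + 2 = 8 stereoisomers in total.

8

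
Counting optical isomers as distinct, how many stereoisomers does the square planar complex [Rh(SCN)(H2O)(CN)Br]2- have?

In a square planar complex each vertex has one trans partner and two cis neighbours.
The distinct arrangements are (3 in all): (Br/H2O trans, CN/SCN trans); (Br/SCN trans, CN/H2O trans); (Br/CN trans, H2O/SCN trans).
Each arrangement has an internal mirror plane or centre of symmetry, so none is chiral.

3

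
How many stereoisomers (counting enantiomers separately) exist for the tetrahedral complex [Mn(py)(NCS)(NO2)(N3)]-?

All four vertices of a tetrahedron are equivalent and mutually adjacent, so cis/trans isomerism cannot arise.
Only one geometric arrangement is possible; it has no improper symmetry element, so it exists as a pair of enantiomers (2 stereoisomers).

2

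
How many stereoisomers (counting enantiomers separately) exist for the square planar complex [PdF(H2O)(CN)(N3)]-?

In a square planar complex each vertex has one trans partner and two cis neighbours.
Working through the distinct placements yields 3 geometric isomers: (CN/H2O trans, F/N3 trans); (CN/N3 trans, F/H2O trans); (CN/F trans, H2O/N3 trans).
Each arrangement has an internal mirror plane or centre of symmetry, so none is chiral.

3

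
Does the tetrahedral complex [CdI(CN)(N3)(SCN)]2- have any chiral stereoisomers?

yes

All four vertices of a tetrahedron are equivalent and mutually adjacent, so cis/trans isomerism cannot arise.
Only one geometric arrangement is possible; it has no improper symmetry element, so it exists as a pair of enantiomers (2 stereoisomers).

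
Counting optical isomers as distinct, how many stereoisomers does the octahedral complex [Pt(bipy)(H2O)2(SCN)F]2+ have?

In an octahedral complex each vertex has one trans partner and four cis neighbours.
Each bipy is bidentate and must span two cis positions.
The distinct arrangements are (4 in all): H2O cis (3 arrangements, 2 chiral); H2O trans.
Of these, 2 lack any improper symmetry element and so occur as enantiomeric pairs, giving 4 + 2 = 6 stereoisomers in total.

6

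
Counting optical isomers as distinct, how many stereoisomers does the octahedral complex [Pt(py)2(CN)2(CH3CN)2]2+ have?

In an octahedral complex each vertex has one trans partner and four cis neighbours.
Systematic placement gives 5 geometric isomers: py trans, CN trans, CH3CN trans; py cis, CN cis, CH3CN trans; py trans, CN cis, CH3CN cis; py cis, CN cis, CH3CN cis (chiral); py cis, CN trans, CH3CN cis.
One of these lacks any improper symmetry element and so occurs as an enantiomeric pair, giving 5 + 1 = 6 stereoisomers in total.

6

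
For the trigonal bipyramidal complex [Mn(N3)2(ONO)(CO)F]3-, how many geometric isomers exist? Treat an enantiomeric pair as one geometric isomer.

In a trigonal bipyramid the two axial positions differ from the three equatorial ones.
Placing the ligands in turn and identifying arrangements related by rotation or reflection leaves 7 distinct geometric isomers.

7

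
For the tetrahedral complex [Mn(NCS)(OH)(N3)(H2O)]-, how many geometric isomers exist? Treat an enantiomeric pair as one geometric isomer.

All four vertices of a tetrahedron are equivalent and mutually adjacent, so cis/trans isomerism cannot arise.
Only one geometric arrangement is possible; it has no improper symmetry element, so it exists as a pair of enantiomers (2 stereoisomers).

1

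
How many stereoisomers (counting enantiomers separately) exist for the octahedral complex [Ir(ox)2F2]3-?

3

An octahedron has six vertices in three trans pairs; every non-trans pair is cis.
Each ox is bidentate and must span two cis positions.
There are 2 geometric isomers: F trans; F cis (chiral).
One of these lacks any improper symmetry element and so occurs as an enantiomeric pair, giving 2 + 1 = 3 stereoisomers in total.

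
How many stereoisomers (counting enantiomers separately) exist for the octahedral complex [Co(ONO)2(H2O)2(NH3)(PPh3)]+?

The six octahedral sites form three mutually perpendicular trans pairs.
There are 6 geometric isomers: ONO cis, H2O trans; ONO trans, H2O trans; ONO cis, H2O cis (3 arrangements, 2 chiral); ONO trans, H2O cis.
Of these, 2 lack any improper symmetry element and so occur as enantiomeric pairs, giving 6 + 2 = 8 stereoisomers in total.

8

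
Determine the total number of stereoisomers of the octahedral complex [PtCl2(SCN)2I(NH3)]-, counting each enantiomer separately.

8

An octahedron has six vertices in three trans pairs; every non-trans pair is cis.
Systematic placement gives 6 geometric isomers: Cl trans, SCN trans; Cl trans, SCN cis; Cl cis, SCN trans; Cl cis, SCN cis (3 arrangements, 2 chiral).
Of these, 2 lack any improper symmetry element and so occur as enantiomeric pairs, giving 6 + 2 = 8 stereoisomers in total.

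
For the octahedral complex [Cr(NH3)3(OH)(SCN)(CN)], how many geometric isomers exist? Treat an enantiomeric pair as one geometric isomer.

4

The six octahedral sites form three mutually perpendicular trans pairs.
Working through the distinct placements yields 4 geometric isomers: NH3 mer (3 arrangements); NH3 fac (chiral).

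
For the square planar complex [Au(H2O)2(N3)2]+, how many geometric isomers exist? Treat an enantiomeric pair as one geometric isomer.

In a square planar complex each vertex has one trans partner and two cis neighbours.
Working through the distinct placements yields 2 geometric isomers: H2O cis; H2O trans.

2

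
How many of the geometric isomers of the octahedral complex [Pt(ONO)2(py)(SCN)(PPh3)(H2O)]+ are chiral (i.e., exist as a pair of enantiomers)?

6

Systematic enumeration (placing each ligand type in turn and discarding arrangements equivalent by rotation or reflection) gives 9 geometric isomers.
Of these, 6 lack any improper symmetry element and so occur as enantiomeric pairs, giving 9 + 6 = 15 stereoisomers in total.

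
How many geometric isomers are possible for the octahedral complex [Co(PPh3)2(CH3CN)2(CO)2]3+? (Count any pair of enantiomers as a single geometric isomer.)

5

There are 5 geometric isomers: PPh3 trans, CH3CN trans, CO trans; PPh3 cis, CH3CN trans, CO cis; PPh3 trans, CH3CN cis, CO cis; PPh3 cis, CH3CN cis, CO cis (chiral); PPh3 cis, CH3CN cis, CO trans.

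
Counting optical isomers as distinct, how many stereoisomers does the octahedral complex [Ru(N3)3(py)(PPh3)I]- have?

5

Systematic placement gives 4 geometric isomers: N3 mer (3 arrangements); N3 fac (chiral).
One of these lacks any improper symmetry element and so occurs as an enantiomeric pair, giving 4 + 1 = 5 stereoisomers in total.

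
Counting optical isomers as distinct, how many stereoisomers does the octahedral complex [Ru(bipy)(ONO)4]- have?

1

The six octahedral sites form three mutually perpendicular trans pairs.
Each bipy is bidentate and must span two cis positions.
Only one geometric arrangement is possible.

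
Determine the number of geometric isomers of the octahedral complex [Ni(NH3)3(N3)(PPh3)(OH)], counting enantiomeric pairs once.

4

The six octahedral sites form three mutually perpendicular trans pairs.
The distinct arrangements are (4 in all): NH3 mer (3 arrangements); NH3 fac (chiral).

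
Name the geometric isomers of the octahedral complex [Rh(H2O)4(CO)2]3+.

In an octahedral complex each vertex has one trans partner and four cis neighbours.
There are 2 geometric isomers: CO trans; CO cis.

cis and trans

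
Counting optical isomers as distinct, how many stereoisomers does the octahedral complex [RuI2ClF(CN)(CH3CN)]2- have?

The six octahedral sites form three mutually perpendicular trans pairs.
Placing the ligands in turn and identifying arrangements related by rotation or reflection leaves 9 distinct geometric isomers.
Of these, 6 lack any improper symmetry element and so occur as enantiomeric pairs, giving 9 + 6 = 15 stereoisomers in total.

15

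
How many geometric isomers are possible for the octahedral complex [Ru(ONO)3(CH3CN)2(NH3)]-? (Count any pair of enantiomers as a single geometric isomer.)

Working through the distinct placements yields 3 geometric isomers: ONO mer, CH3CN trans; ONO mer, CH3CN cis; ONO fac, CH3CN cis.

3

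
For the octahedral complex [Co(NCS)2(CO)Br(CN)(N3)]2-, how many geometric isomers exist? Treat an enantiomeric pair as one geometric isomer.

9

In an octahedral complex each vertex has one trans partner and four cis neighbours.
Exhaustive case analysis gives 9 geometric isomers.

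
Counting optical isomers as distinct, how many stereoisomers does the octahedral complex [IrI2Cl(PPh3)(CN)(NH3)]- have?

The six octahedral sites form three mutually perpendicular trans pairs.
Exhaustive case analysis gives 9 geometric isomers.
Of these, 6 lack any improper symmetry element and so occur as enantiomeric pairs, giving 9 + 6 = 15 stereoisomers in total.

15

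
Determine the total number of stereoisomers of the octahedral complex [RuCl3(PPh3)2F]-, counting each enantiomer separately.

3

Systematic placement gives 3 geometric isomers: Cl mer, PPh3 trans; Cl mer, PPh3 cis; Cl fac, PPh3 cis.
Each arrangement has an internal mirror plane or centre of symmetry, so none is chiral.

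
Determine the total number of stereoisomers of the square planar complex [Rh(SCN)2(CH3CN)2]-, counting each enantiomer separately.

A square has two trans pairs of vertices; adjacent vertices are cis.
The distinct arrangements are (2 in all): SCN cis; SCN trans.
Each arrangement has an internal mirror plane or centre of symmetry, so none is chiral.

2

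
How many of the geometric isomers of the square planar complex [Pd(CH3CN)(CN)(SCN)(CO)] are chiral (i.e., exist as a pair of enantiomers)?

0

A square has two trans pairs of vertices; adjacent vertices are cis.
Working through the distinct placements yields 3 geometric isomers: (CH3CN/CO trans, CN/SCN trans); (CH3CN/SCN trans, CN/CO trans); (CH3CN/CN trans, CO/SCN trans).
Each arrangement has an internal mirror plane or centre of symmetry, so none is chiral.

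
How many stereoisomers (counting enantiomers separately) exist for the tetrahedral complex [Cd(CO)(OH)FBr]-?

All four vertices of a tetrahedron are equivalent and mutually adjacent, so cis/trans isomerism cannot arise.
Only one geometric arrangement is possible; it has no improper symmetry element, so it exists as a pair of enantiomers (2 stereoisomers).

2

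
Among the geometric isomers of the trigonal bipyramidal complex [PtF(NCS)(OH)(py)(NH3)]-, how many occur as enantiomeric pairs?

10

Systematic enumeration (placing each ligand type in turn and discarding arrangements equivalent by rotation or reflection) gives 10 geometric isomers.
Of these, 10 lack any improper symmetry element and so occur as enantiomeric pairs, giving 10 + 10 = 20 stereoisomers in total.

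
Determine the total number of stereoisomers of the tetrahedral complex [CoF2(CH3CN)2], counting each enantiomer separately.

1

All four vertices of a tetrahedron are equivalent and mutually adjacent, so cis/trans isomerism cannot arise.
Only one geometric arrangement is possible.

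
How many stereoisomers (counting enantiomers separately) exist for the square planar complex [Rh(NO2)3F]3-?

In a square planar complex each vertex has one trans partner and two cis neighbours.
Only one geometric arrangement is possible.

1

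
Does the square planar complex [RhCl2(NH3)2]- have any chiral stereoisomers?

A square has two trans pairs of vertices; adjacent vertices are cis.
Systematic placement gives 2 geometric isomers: Cl cis; Cl trans.
Each arrangement has an internal mirror plane or centre of symmetry, so none is chiral.

no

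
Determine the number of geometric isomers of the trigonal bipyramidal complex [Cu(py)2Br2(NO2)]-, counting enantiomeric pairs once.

A trigonal bipyramid has two axial and three equatorial sites, which are chemically inequivalent.
Exhaustive case analysis gives 5 geometric isomers.

5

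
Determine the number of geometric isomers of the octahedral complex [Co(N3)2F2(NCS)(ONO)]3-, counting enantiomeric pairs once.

In an octahedral complex each vertex has one trans partner and four cis neighbours.
The distinct arrangements are (6 in all): N3 trans, F trans; N3 cis, F trans; N3 cis, F cis (3 arrangements, 2 chiral); N3 trans, F cis.

6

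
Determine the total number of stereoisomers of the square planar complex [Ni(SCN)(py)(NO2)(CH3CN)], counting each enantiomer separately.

3

Systematic placement gives 3 geometric isomers: (CH3CN/SCN trans, NO2/py trans); (CH3CN/py trans, NO2/SCN trans); (CH3CN/NO2 trans, SCN/py trans).
Each arrangement has an internal mirror plane or centre of symmetry, so none is chiral.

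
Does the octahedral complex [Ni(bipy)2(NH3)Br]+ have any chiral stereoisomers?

yes

The six octahedral sites form three mutually perpendicular trans pairs.
Each bipy is bidentate and must span two cis positions.
The distinct arrangements are (2 in all): NH3 and Br mutually trans; NH3 and Br mutually cis (chiral).
One of these lacks any improper symmetry element and so occurs as an enantiomeric pair, giving 2 + 1 = 3 stereoisomers in total.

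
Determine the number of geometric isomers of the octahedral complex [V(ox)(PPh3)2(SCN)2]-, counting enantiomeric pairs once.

3

The six octahedral sites form three mutually perpendicular trans pairs.
Each ox is bidentate and must span two cis positions.
The distinct arrangements are (3 in all): PPh3 trans, SCN cis; PPh3 cis, SCN cis (chiral); PPh3 cis, SCN trans.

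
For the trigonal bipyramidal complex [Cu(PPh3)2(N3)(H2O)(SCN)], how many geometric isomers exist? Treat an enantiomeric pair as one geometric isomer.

7

A trigonal bipyramid has two axial and three equatorial sites, which are chemically inequivalent.
Exhaustive case analysis gives 7 geometric isomers.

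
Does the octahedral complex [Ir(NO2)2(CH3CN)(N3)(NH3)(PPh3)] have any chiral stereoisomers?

yes

In an octahedral complex each vertex has one trans partner and four cis neighbours.
Systematic enumeration (placing each ligand type in turn and discarding arrangements equivalent by rotation or reflection) gives 9 geometric isomers.
Of these, 6 lack any improper symmetry element and so occur as enantiomeric pairs, giving 9 + 6 = 15 stereoisomers in total.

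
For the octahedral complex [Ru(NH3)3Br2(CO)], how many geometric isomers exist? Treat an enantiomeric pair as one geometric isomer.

The six octahedral sites form three mutually perpendicular trans pairs.
There are 3 geometric isomers: NH3 mer, Br trans; NH3 mer, Br cis; NH3 fac, Br cis.

3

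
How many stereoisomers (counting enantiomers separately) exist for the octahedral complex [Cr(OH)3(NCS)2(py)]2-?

An octahedron has six vertices in three trans pairs; every non-trans pair is cis.
The distinct arrangements are (3 in all): OH mer, NCS trans; OH fac, NCS cis; OH mer, NCS cis.
Each arrangement has an internal mirror plane or centre of symmetry, so none is chiral.

3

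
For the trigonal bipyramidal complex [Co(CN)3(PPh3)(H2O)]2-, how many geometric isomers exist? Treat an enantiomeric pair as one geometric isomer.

A trigonal bipyramid has two axial and three equatorial sites, which are chemically inequivalent.
There are 4 geometric isomers: PPh3 equatorial, H2O equatorial; PPh3 equatorial, H2O axial; PPh3 axial, H2O equatorial; PPh3 axial, H2O axial.

4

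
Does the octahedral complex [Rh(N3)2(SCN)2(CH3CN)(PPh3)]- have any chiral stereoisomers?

In an octahedral complex each vertex has one trans partner and four cis neighbours.
Systematic placement gives 6 geometric isomers: N3 cis, SCN trans; N3 cis, SCN cis (3 arrangements, 2 chiral); N3 trans, SCN trans; N3 trans, SCN cis.
Of these, 2 lack any improper symmetry element and so occur as enantiomeric pairs, giving 6 + 2 = 8 stereoisomers in total.

yes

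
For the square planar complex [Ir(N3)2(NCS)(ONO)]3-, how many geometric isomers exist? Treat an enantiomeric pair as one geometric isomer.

The distinct arrangements are (2 in all): N3 cis; N3 trans.

2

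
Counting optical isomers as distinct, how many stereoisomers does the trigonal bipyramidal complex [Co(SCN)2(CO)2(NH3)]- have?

6

In a trigonal bipyramid the two axial positions differ from the three equatorial ones.
Systematic enumeration (placing each ligand type in turn and discarding arrangements equivalent by rotation or reflection) gives 5 geometric isomers.
One of these lacks any improper symmetry element and so occurs as an enantiomeric pair, giving 5 + 1 = 6 stereoisomers in total.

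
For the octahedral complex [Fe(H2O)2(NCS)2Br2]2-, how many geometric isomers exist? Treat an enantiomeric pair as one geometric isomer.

In an octahedral complex each vertex has one trans partner and four cis neighbours.
There are 5 geometric isomers: H2O trans, NCS trans, Br trans; H2O cis, NCS cis, Br trans; H2O cis, NCS trans, Br cis; H2O cis, NCS cis, Br cis (chiral); H2O trans, NCS cis, Br cis.

5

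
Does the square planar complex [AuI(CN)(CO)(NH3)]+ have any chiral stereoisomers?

no

In a square planar complex each vertex has one trans partner and two cis neighbours.
The distinct arrangements are (3 in all): (CN/I trans, CO/NH3 trans); (CN/NH3 trans, CO/I trans); (CN/CO trans, I/NH3 trans).
Each arrangement has an internal mirror plane or centre of symmetry, so none is chiral.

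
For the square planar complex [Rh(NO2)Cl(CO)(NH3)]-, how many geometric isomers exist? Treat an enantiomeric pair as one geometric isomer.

In a square planar complex each vertex has one trans partner and two cis neighbours.
The distinct arrangements are (3 in all): (CO/NH3 trans, Cl/NO2 trans); (CO/NO2 trans, Cl/NH3 trans); (CO/Cl trans, NH3/NO2 trans).

3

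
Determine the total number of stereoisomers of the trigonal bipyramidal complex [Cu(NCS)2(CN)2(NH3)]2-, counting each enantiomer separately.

Exhaustive case analysis gives 5 geometric isomers.
One of these lacks any improper symmetry element and so occurs as an enantiomeric pair, giving 5 + 1 = 6 stereoisomers in total.

6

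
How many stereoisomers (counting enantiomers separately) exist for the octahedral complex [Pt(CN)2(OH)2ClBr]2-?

An octahedron has six vertices in three trans pairs; every non-trans pair is cis.
The distinct arrangements are (6 in all): CN cis, OH trans; CN cis, OH cis (3 arrangements, 2 chiral); CN trans, OH trans; CN trans, OH cis.
Of these, 2 lack any improper symmetry element and so occur as enantiomeric pairs, giving 6 + 2 = 8 stereoisomers in total.

8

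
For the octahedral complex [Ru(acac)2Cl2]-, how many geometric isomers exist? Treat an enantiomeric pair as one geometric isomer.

2

The six octahedral sites form three mutually perpendicular trans pairs.
Each acac is bidentate and must span two cis positions.
The distinct arrangements are (2 in all): Cl trans; Cl cis (chiral).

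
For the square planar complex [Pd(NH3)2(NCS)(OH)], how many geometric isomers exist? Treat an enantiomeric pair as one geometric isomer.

2

In a square planar complex each vertex has one trans partner and two cis neighbours.
Working through the distinct placements yields 2 geometric isomers: NH3 cis; NH3 trans.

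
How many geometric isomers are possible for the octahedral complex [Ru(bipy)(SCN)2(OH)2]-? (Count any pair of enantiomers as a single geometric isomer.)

Each bipy is bidentate and must span two cis positions.
There are 3 geometric isomers: SCN cis, OH trans; SCN cis, OH cis (chiral); SCN trans, OH cis.

3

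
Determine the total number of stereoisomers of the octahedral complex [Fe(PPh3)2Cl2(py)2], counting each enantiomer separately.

6

The distinct arrangements are (5 in all): PPh3 trans, Cl trans, py trans; PPh3 cis, Cl trans, py cis; PPh3 cis, Cl cis, py trans; PPh3 cis, Cl cis, py cis (chiral); PPh3 trans, Cl cis, py cis.
One of these lacks any improper symmetry element and so occurs as an enantiomeric pair, giving 5 + 1 = 6 stereoisomers in total.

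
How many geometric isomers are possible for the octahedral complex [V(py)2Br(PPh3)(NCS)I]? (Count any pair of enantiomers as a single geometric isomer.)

An octahedron has six vertices in three trans pairs; every non-trans pair is cis.
Systematic enumeration (placing each ligand type in turn and discarding arrangements equivalent by rotation or reflection) gives 9 geometric isomers.

9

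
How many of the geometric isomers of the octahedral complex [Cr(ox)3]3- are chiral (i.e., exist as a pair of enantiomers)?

1

The six octahedral sites form three mutually perpendicular trans pairs.
Each ox is bidentate and must span two cis positions.
Only one geometric arrangement is possible; it has no improper symmetry element, so it exists as a pair of enantiomers (2 stereoisomers).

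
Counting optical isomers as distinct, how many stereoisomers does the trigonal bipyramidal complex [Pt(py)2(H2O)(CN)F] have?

Systematic enumeration (placing each ligand type in turn and discarding arrangements equivalent by rotation or reflection) gives 7 geometric isomers.
Of these, 3 lack any improper symmetry element and so occur as enantiomeric pairs, giving 7 + 3 = 10 stereoisomers in total.

10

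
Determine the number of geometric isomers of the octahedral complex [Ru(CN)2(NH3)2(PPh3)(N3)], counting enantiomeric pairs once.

6

An octahedron has six vertices in three trans pairs; every non-trans pair is cis.
The distinct arrangements are (6 in all): CN trans, NH3 cis; CN trans, NH3 trans; CN cis, NH3 cis (3 arrangements, 2 chiral); CN cis, NH3 trans.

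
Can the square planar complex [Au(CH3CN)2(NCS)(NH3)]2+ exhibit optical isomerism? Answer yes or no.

no

A square has two trans pairs of vertices; adjacent vertices are cis.
There are 2 geometric isomers: CH3CN cis; CH3CN trans.
Each arrangement has an internal mirror plane or centre of symmetry, so none is chiral.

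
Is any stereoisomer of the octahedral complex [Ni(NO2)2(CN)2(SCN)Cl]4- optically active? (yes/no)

In an octahedral complex each vertex has one trans partner and four cis neighbours.
The distinct arrangements are (6 in all): NO2 cis, CN trans; NO2 trans, CN trans; NO2 cis, CN cis (3 arrangements, 2 chiral); NO2 trans, CN cis.
Of these, 2 lack any improper symmetry element and so occur as enantiomeric pairs, giving 6 + 2 = 8 stereoisomers in total.

yes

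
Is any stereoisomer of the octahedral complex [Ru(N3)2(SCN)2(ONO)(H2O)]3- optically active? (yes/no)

An octahedron has six vertices in three trans pairs; every non-trans pair is cis.
Working through the distinct placements yields 6 geometric isomers: N3 cis, SCN trans; N3 cis, SCN cis (3 arrangements, 2 chiral); N3 trans, SCN trans; N3 trans, SCN cis.
Of these, 2 lack any improper symmetry element and so occur as enantiomeric pairs, giving 6 + 2 = 8 stereoisomers in total.

yes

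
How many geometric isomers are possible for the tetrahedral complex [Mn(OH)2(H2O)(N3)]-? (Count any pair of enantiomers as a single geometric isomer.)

All four vertices of a tetrahedron are equivalent and mutually adjacent, so cis/trans isomerism cannot arise.
Only one geometric arrangement is possible.

1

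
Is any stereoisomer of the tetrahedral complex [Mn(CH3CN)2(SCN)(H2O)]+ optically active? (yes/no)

In a tetrahedral complex all four positions are equivalent and every pair of ligands is adjacent — there is no cis/trans distinction.
Only one geometric arrangement is possible.

no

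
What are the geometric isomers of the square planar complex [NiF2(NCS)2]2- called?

cis and trans

There are 2 geometric isomers: F cis; F trans.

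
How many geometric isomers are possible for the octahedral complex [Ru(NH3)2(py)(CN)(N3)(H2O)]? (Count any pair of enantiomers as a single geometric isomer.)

The six octahedral sites form three mutually perpendicular trans pairs.
Systematic enumeration (placing each ligand type in turn and discarding arrangements equivalent by rotation or reflection) gives 9 geometric isomers.

9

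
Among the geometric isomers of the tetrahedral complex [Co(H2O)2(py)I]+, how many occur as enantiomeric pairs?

In a tetrahedral complex all four positions are equivalent and every pair of ligands is adjacent — there is no cis/trans distinction.
Only one geometric arrangement is possible.

0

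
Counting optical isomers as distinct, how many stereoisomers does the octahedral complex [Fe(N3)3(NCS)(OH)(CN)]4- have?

5

The six octahedral sites form three mutually perpendicular trans pairs.
Working through the distinct placements yields 4 geometric isomers: N3 mer (3 arrangements); N3 fac (chiral).
One of these lacks any improper symmetry element and so occurs as an enantiomeric pair, giving 4 + 1 = 5 stereoisomers in total.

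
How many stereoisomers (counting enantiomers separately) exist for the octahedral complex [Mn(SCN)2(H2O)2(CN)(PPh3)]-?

8

Systematic placement gives 6 geometric isomers: SCN trans, H2O cis; SCN cis, H2O cis (3 arrangements, 2 chiral); SCN trans, H2O trans; SCN cis, H2O trans.
Of these, 2 lack any improper symmetry element and so occur as enantiomeric pairs, giving 6 + 2 = 8 stereoisomers in total.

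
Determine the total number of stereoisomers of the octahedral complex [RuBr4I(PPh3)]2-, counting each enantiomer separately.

An octahedron has six vertices in three trans pairs; every non-trans pair is cis.
Systematic placement gives 2 geometric isomers: I and PPh3 mutually trans; I and PPh3 mutually cis.
Each arrangement has an internal mirror plane or centre of symmetry, so none is chiral.

2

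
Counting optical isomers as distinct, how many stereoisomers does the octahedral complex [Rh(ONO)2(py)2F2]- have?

6

The distinct arrangements are (5 in all): ONO trans, py trans, F trans; ONO cis, py cis, F trans; ONO cis, py trans, F cis; ONO cis, py cis, F cis (chiral); ONO trans, py cis, F cis.
One of these lacks any improper symmetry element and so occurs as an enantiomeric pair, giving 5 + 1 = 6 stereoisomers in total.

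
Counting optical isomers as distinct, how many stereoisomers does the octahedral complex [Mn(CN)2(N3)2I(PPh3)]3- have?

The six octahedral sites form three mutually perpendicular trans pairs.
Systematic placement gives 6 geometric isomers: CN trans, N3 cis; CN trans, N3 trans; CN cis, N3 cis (3 arrangements, 2 chiral); CN cis, N3 trans.
Of these, 2 lack any improper symmetry element and so occur as enantiomeric pairs, giving 6 + 2 = 8 stereoisomers in total.

8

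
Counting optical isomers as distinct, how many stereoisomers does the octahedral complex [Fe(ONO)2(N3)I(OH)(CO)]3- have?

15

An octahedron has six vertices in three trans pairs; every non-trans pair is cis.
Exhaustive case analysis gives 9 geometric isomers.
Of these, 6 lack any improper symmetry element and so occur as enantiomeric pairs, giving 9 + 6 = 15 stereoisomers in total.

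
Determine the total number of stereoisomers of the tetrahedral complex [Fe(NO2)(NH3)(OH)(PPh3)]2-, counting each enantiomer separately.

Only one geometric arrangement is possible; it has no improper symmetry element, so it exists as a pair of enantiomers (2 stereoisomers).

2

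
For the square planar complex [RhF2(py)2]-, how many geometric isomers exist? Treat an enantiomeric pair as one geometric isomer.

Systematic placement gives 2 geometric isomers: F cis; F trans.

2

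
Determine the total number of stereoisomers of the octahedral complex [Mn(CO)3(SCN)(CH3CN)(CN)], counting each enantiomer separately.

In an octahedral complex each vertex has one trans partner and four cis neighbours.
The distinct arrangements are (4 in all): CO mer (3 arrangements); CO fac (chiral).
One of these lacks any improper symmetry element and so occurs as an enantiomeric pair, giving 4 + 1 = 5 stereoisomers in total.

5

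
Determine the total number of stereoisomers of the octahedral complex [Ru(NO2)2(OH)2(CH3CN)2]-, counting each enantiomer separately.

6

The six octahedral sites form three mutually perpendicular trans pairs.
The distinct arrangements are (5 in all): NO2 trans, OH trans, CH3CN trans; NO2 cis, OH cis, CH3CN trans; NO2 cis, OH trans, CH3CN cis; NO2 cis, OH cis, CH3CN cis (chiral); NO2 trans, OH cis, CH3CN cis.
One of these lacks any improper symmetry element and so occurs as an enantiomeric pair, giving 5 + 1 = 6 stereoisomers in total.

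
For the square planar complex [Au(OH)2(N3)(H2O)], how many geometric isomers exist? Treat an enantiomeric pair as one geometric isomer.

A square has two trans pairs of vertices; adjacent vertices are cis.
The distinct arrangements are (2 in all): OH cis; OH trans.

2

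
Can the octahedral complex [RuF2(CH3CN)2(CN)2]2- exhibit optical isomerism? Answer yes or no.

yes

In an octahedral complex each vertex has one trans partner and four cis neighbours.
Working through the distinct placements yields 5 geometric isomers: F trans, CH3CN trans, CN trans; F cis, CH3CN trans, CN cis; F trans, CH3CN cis, CN cis; F cis, CH3CN cis, CN cis (chiral); F cis, CH3CN cis, CN trans.
One of these lacks any improper symmetry element and so occurs as an enantiomeric pair, giving 5 + 1 = 6 stereoisomers in total.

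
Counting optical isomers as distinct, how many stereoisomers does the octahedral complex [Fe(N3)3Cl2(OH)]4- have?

3

In an octahedral complex each vertex has one trans partner and four cis neighbours.
Working through the distinct placements yields 3 geometric isomers: N3 mer, Cl trans; N3 fac, Cl cis; N3 mer, Cl cis.
Each arrangement has an internal mirror plane or centre of symmetry, so none is chiral.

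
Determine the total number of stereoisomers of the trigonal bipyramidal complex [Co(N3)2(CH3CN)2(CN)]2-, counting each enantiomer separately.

A trigonal bipyramid has two axial and three equatorial sites, which are chemically inequivalent.
Exhaustive case analysis gives 5 geometric isomers.
One of these lacks any improper symmetry element and so occurs as an enantiomeric pair, giving 5 + 1 = 6 stereoisomers in total.

6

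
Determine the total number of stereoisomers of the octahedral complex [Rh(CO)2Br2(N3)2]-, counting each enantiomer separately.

6

An octahedron has six vertices in three trans pairs; every non-trans pair is cis.
There are 5 geometric isomers: CO trans, Br trans, N3 trans; CO cis, Br trans, N3 cis; CO cis, Br cis, N3 trans; CO cis, Br cis, N3 cis (chiral); CO trans, Br cis, N3 cis.
One of these lacks any improper symmetry element and so occurs as an enantiomeric pair, giving 5 + 1 = 6 stereoisomers in total.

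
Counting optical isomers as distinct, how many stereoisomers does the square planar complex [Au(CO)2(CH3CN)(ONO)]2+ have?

2

In a square planar complex each vertex has one trans partner and two cis neighbours.
Systematic placement gives 2 geometric isomers: CO cis; CO trans.
Each arrangement has an internal mirror plane or centre of symmetry, so none is chiral.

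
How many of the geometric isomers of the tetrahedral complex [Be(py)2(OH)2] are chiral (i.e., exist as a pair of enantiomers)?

0

In a tetrahedral complex all four positions are equivalent and every pair of ligands is adjacent — there is no cis/trans distinction.
Only one geometric arrangement is possible.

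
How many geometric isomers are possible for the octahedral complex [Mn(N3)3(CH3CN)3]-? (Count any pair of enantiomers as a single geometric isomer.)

In an octahedral complex each vertex has one trans partner and four cis neighbours.
There are 2 geometric isomers: N3 mer; N3 fac.

2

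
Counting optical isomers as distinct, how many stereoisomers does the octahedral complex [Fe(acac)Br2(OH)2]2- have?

4

The six octahedral sites form three mutually perpendicular trans pairs.
Each acac is bidentate and must span two cis positions.
Working through the distinct placements yields 3 geometric isomers: Br trans, OH cis; Br cis, OH cis (chiral); Br cis, OH trans.
One of these lacks any improper symmetry element and so occurs as an enantiomeric pair, giving 3 + 1 = 4 stereoisomers in total.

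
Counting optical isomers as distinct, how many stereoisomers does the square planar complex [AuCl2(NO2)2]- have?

A square has two trans pairs of vertices; adjacent vertices are cis.
The distinct arrangements are (2 in all): Cl cis; Cl trans.
Each arrangement has an internal mirror plane or centre of symmetry, so none is chiral.

2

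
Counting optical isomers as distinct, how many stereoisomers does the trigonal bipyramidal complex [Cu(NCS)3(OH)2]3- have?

3

In a trigonal bipyramid the two axial positions differ from the three equatorial ones.
Systematic placement gives 3 geometric isomers: OH both equatorial; OH one axial, one equatorial; OH both axial.
Each arrangement has an internal mirror plane or centre of symmetry, so none is chiral.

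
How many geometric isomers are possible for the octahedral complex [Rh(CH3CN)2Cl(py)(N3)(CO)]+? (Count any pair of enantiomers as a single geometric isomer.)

An octahedron has six vertices in three trans pairs; every non-trans pair is cis.
Placing the ligands in turn and identifying arrangements related by rotation or reflection leaves 9 distinct geometric isomers.

9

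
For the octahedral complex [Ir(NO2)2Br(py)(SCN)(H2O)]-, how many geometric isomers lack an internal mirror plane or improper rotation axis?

6

An octahedron has six vertices in three trans pairs; every non-trans pair is cis.
Placing the ligands in turn and identifying arrangements related by rotation or reflection leaves 9 distinct geometric isomers.
Of these, 6 lack any improper symmetry element and so occur as enantiomeric pairs, giving 9 + 6 = 15 stereoisomers in total.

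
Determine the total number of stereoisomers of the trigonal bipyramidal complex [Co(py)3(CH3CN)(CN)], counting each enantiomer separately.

4

The distinct arrangements are (4 in all): CH3CN axial, CN axial; CH3CN axial, CN equatorial; CH3CN equatorial, CN axial; CH3CN equatorial, CN equatorial.
Each arrangement has an internal mirror plane or centre of symmetry, so none is chiral.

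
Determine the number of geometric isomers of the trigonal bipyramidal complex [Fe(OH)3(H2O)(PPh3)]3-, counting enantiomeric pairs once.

4

In a trigonal bipyramid the two axial positions differ from the three equatorial ones.
Systematic placement gives 4 geometric isomers: H2O axial, PPh3 equatorial; H2O axial, PPh3 axial; H2O equatorial, PPh3 equatorial; H2O equatorial, PPh3 axial.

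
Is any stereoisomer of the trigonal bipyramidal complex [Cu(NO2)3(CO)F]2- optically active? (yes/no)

no

In a trigonal bipyramid the two axial positions differ from the three equatorial ones.
There are 4 geometric isomers: CO axial, F axial; CO axial, F equatorial; CO equatorial, F axial; CO equatorial, F equatorial.
Each arrangement has an internal mirror plane or centre of symmetry, so none is chiral.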